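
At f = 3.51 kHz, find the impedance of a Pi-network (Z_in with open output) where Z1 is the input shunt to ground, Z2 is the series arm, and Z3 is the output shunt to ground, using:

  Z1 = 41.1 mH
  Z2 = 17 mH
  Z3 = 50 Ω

Step 1 — Angular frequency: ω = 2π·f = 2π·3510 = 2.205e+04 rad/s.
Step 2 — Component impedances:
  Z1: Z = jωL = j·2.205e+04·0.0411 = 0 + j906.4 Ω
  Z2: Z = jωL = j·2.205e+04·0.017 = 0 + j374.9 Ω
  Z3: Z = R = 50 Ω
Step 3 — With open output, the series arm Z2 and the output shunt Z3 appear in series to ground: Z2 + Z3 = 50 + j374.9 Ω.
Step 4 — Parallel with input shunt Z1: Z_in = Z1 || (Z2 + Z3) = 24.98 + j266.2 Ω = 267.4∠84.6° Ω.

Z = 24.98 + j266.2 Ω = 267.4∠84.6° Ω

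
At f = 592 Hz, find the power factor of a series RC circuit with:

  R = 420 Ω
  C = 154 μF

Step 1 — Angular frequency: ω = 2π·f = 2π·592 = 3720 rad/s.
Step 2 — Component impedances:
  R: Z = R = 420 Ω
  C: Z = 1/(jωC) = -j/(ω·C) = 0 - j1.746 Ω
Step 3 — Series combination: Z_total = R + C = 420 - j1.746 Ω = 420∠-0.2° Ω.
Step 4 — Power factor: PF = cos(φ) = Re(Z)/|Z| = 420/420 = 1.
Step 5 — Type: Im(Z) = -1.746 ⇒ leading (phase φ = -0.2°).

PF = 1 (leading, φ = -0.2°)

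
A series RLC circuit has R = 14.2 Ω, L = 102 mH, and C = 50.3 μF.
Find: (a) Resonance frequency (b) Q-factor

Step 1 — Resonance condition Im(Z)=0 gives ω₀ = 1/√(LC).
Step 2 — ω₀ = 1/√(0.102·5.03e-05) = 441.5 rad/s.
Step 3 — f₀ = ω₀/(2π) = 70.26 Hz.
Step 4 — Series Q: Q = ω₀L/R = 441.5·0.102/14.2 = 3.171.

(a) f₀ = 70.26 Hz  (b) Q = 3.171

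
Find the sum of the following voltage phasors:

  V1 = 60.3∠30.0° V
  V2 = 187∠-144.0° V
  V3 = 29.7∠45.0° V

Step 1 — Convert each phasor to rectangular form:
  V1 = 60.3·(cos(30.0°) + j·sin(30.0°)) = 52.22 + j30.15 V
  V2 = 187·(cos(-144.0°) + j·sin(-144.0°)) = -151.3 - j109.9 V
  V3 = 29.7·(cos(45.0°) + j·sin(45.0°)) = 21 + j21 V
Step 2 — Sum components: V_total = -78.06 - j58.76 V.
Step 3 — Convert to polar: |V_total| = 97.71 V, ∠V_total = -143.0°.

V_total = 97.71∠-143.0° V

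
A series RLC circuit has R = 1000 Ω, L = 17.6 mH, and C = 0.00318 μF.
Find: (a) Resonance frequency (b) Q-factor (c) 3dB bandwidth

Step 1 — Resonance condition Im(Z)=0 gives ω₀ = 1/√(LC).
Step 2 — ω₀ = 1/√(0.0176·3.18e-09) = 1.337e+05 rad/s.
Step 3 — f₀ = ω₀/(2π) = 2.127e+04 Hz.
Step 4 — Series Q: Q = ω₀L/R = 1.337e+05·0.0176/1000 = 2.353.
Step 5 — 3dB bandwidth: Δω = ω₀/Q = 5.682e+04 rad/s; BW = Δω/(2π) = 9043 Hz.

(a) f₀ = 2.127e+04 Hz  (b) Q = 2.353  (c) BW = 9043 Hz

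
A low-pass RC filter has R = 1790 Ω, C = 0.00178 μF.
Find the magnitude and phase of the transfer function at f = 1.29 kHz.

Step 1 — Angular frequency: ω = 2π·1290 = 8105 rad/s.
Step 2 — Transfer function: H(jω) = 1/(1 + jωRC).
Step 3 — Denominator: 1 + jωRC = 1 + j·8105·1790·1.78e-09 = 1 + j0.02583.
Step 4 — H = 0.9993 - j0.02581.
Step 5 — Magnitude: |H| = 0.9997 (-0.0 dB); phase: φ = -1.5°.

|H| = 0.9997 (-0.0 dB), φ = -1.5°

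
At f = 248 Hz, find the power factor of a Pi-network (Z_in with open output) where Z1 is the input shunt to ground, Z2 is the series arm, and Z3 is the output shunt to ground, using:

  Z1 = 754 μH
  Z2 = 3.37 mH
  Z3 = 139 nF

Step 1 — Angular frequency: ω = 2π·f = 2π·248 = 1558 rad/s.
Step 2 — Component impedances:
  Z1: Z = jωL = j·1558·0.000754 = 0 + j1.175 Ω
  Z2: Z = jωL = j·1558·0.00337 = 0 + j5.251 Ω
  Z3: Z = 1/(jωC) = -j/(ω·C) = 0 - j4617 Ω
Step 3 — With open output, the series arm Z2 and the output shunt Z3 appear in series to ground: Z2 + Z3 = 0 - j4612 Ω.
Step 4 — Parallel with input shunt Z1: Z_in = Z1 || (Z2 + Z3) = 0 + j1.175 Ω = 1.175∠90.0° Ω.
Step 5 — Power factor: PF = cos(φ) = Re(Z)/|Z| = -0/1.175 = -0.
Step 6 — Type: Im(Z) = 1.175 ⇒ lagging (phase φ = 90.0°).

PF = -0 (lagging, φ = 90.0°)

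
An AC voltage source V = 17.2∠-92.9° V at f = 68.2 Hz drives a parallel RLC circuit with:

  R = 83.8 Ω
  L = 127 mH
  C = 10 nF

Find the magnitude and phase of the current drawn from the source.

Step 1 — Angular frequency: ω = 2π·f = 2π·68.2 = 428.5 rad/s.
Step 2 — Component impedances:
  R: Z = R = 83.8 Ω
  L: Z = jωL = j·428.5·0.127 = 0 + j54.42 Ω
  C: Z = 1/(jωC) = -j/(ω·C) = 0 - j2.334e+05 Ω
Step 3 — Parallel combination: 1/Z_total = 1/R + 1/L + 1/C; Z_total = 24.87 + j38.28 Ω = 45.65∠57.0° Ω.
Step 4 — Source phasor: V = 17.2∠-92.9° V = -0.8702 - j17.18 V.
Step 5 — Ohm's law: I = V / Z_total = (-0.8702 - j17.18) / (24.87 + j38.28) = -0.326 - j0.189 A.
Step 6 — Convert to polar: |I| = 0.3768 A, ∠I = -149.9°.

I = 0.3768∠-149.9° A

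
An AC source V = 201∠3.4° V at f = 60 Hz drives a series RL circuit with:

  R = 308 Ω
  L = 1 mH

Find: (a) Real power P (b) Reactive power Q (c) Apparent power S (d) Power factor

Step 1 — Angular frequency: ω = 2π·f = 2π·60 = 377 rad/s.
Step 2 — Component impedances:
  R: Z = R = 308 Ω
  L: Z = jωL = j·377·0.001 = 0 + j0.377 Ω
Step 3 — Series combination: Z_total = R + L = 308 + j0.377 Ω = 308∠0.1° Ω.
Step 4 — Source phasor: V = 201∠3.4° V = 200.6 + j11.92 V.
Step 5 — Current: I = V / Z = 0.6515 + j0.03791 A = 0.6526∠3.3° A.
Step 6 — Complex power: S = V·I* = 131.2 + j0.1606 VA.
Step 7 — Real power: P = Re(S) = 131.2 W.
Step 8 — Reactive power: Q = Im(S) = 0.1606 VAR.
Step 9 — Apparent power: |S| = 131.2 VA.
Step 10 — Power factor: PF = P/|S| = 1 (lagging).

(a) P = 131.2 W  (b) Q = 0.1606 VAR  (c) S = 131.2 VA  (d) PF = 1 (lagging)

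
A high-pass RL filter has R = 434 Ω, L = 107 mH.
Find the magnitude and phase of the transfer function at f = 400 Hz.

Step 1 — Angular frequency: ω = 2π·400 = 2513 rad/s.
Step 2 — Transfer function: H(jω) = jωL/(R + jωL).
Step 3 — Numerator jωL = j·268.9; denominator R + jωL = 434 + j268.9.
Step 4 — H = 0.2774 + j0.4477.
Step 5 — Magnitude: |H| = 0.5267 (-5.6 dB); phase: φ = 58.2°.

|H| = 0.5267 (-5.6 dB), φ = 58.2°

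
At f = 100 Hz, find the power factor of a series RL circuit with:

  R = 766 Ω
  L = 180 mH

Step 1 — Angular frequency: ω = 2π·f = 2π·100 = 628.3 rad/s.
Step 2 — Component impedances:
  R: Z = R = 766 Ω
  L: Z = jωL = j·628.3·0.18 = 0 + j113.1 Ω
Step 3 — Series combination: Z_total = R + L = 766 + j113.1 Ω = 774.3∠8.4° Ω.
Step 4 — Power factor: PF = cos(φ) = Re(Z)/|Z| = 766/774.3 = 0.9893.
Step 5 — Type: Im(Z) = 113.1 ⇒ lagging (phase φ = 8.4°).

PF = 0.9893 (lagging, φ = 8.4°)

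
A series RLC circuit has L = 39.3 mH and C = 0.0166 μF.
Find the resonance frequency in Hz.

Step 1 — Resonance condition Im(Z)=0 gives ω₀ = 1/√(LC).
Step 2 — ω₀ = 1/√(0.0393·1.66e-08) = 3.915e+04 rad/s.
Step 3 — f₀ = ω₀/(2π) = 6231 Hz.

f₀ = 6231 Hz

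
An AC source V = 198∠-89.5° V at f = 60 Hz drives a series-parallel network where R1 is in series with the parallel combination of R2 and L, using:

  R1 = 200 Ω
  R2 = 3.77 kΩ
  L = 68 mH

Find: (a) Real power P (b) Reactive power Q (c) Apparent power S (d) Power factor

Step 1 — Angular frequency: ω = 2π·f = 2π·60 = 377 rad/s.
Step 2 — Component impedances:
  R1: Z = R = 200 Ω
  R2: Z = R = 3770 Ω
  L: Z = jωL = j·377·0.068 = 0 + j25.64 Ω
Step 3 — Parallel branch: R2 || L = 1/(1/R2 + 1/L) = 0.1743 + j25.63 Ω.
Step 4 — Series with R1: Z_total = R1 + (R2 || L) = 200.2 + j25.63 Ω = 201.8∠7.3° Ω.
Step 5 — Source phasor: V = 198∠-89.5° V = 1.728 - j198 V.
Step 6 — Current: I = V / Z = -0.1161 - j0.9742 A = 0.9811∠-96.8° A.
Step 7 — Complex power: S = V·I* = 192.7 + j24.68 VA.
Step 8 — Real power: P = Re(S) = 192.7 W.
Step 9 — Reactive power: Q = Im(S) = 24.68 VAR.
Step 10 — Apparent power: |S| = 194.3 VA.
Step 11 — Power factor: PF = P/|S| = 0.9919 (lagging).

(a) P = 192.7 W  (b) Q = 24.68 VAR  (c) S = 194.3 VA  (d) PF = 0.9919 (lagging)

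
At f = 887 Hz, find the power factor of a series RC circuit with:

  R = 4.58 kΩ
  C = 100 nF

Step 1 — Angular frequency: ω = 2π·f = 2π·887 = 5573 rad/s.
Step 2 — Component impedances:
  R: Z = R = 4580 Ω
  C: Z = 1/(jωC) = -j/(ω·C) = 0 - j1794 Ω
Step 3 — Series combination: Z_total = R + C = 4580 - j1794 Ω = 4919∠-21.4° Ω.
Step 4 — Power factor: PF = cos(φ) = Re(Z)/|Z| = 4580/4919 = 0.9311.
Step 5 — Type: Im(Z) = -1794 ⇒ leading (phase φ = -21.4°).

PF = 0.9311 (leading, φ = -21.4°)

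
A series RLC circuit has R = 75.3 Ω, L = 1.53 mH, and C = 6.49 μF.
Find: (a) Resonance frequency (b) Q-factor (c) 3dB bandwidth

Step 1 — Resonance condition Im(Z)=0 gives ω₀ = 1/√(LC).
Step 2 — ω₀ = 1/√(0.00153·6.49e-06) = 1.004e+04 rad/s.
Step 3 — f₀ = ω₀/(2π) = 1597 Hz.
Step 4 — Series Q: Q = ω₀L/R = 1.004e+04·0.00153/75.3 = 0.2039.
Step 5 — 3dB bandwidth: Δω = ω₀/Q = 4.922e+04 rad/s; BW = Δω/(2π) = 7833 Hz.

(a) f₀ = 1597 Hz  (b) Q = 0.2039  (c) BW = 7833 Hz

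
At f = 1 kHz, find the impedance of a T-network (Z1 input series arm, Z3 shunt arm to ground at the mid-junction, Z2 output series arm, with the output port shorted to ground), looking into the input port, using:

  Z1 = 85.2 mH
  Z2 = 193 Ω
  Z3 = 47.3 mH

Step 1 — Angular frequency: ω = 2π·f = 2π·1000 = 6283 rad/s.
Step 2 — Component impedances:
  Z1: Z = jωL = j·6283·0.0852 = 0 + j535.3 Ω
  Z2: Z = R = 193 Ω
  Z3: Z = jωL = j·6283·0.0473 = 0 + j297.2 Ω
Step 3 — With the output port shorted to ground, the output series arm Z2 runs from the junction to ground; the shunt arm Z3 also runs from the junction to ground. They appear in parallel: Z3 || Z2 = 135.8 + j88.16 Ω.
Step 4 — Series with input arm Z1: Z_in = Z1 + (Z3 || Z2) = 135.8 + j623.5 Ω = 638.1∠77.7° Ω.

Z = 135.8 + j623.5 Ω = 638.1∠77.7° Ω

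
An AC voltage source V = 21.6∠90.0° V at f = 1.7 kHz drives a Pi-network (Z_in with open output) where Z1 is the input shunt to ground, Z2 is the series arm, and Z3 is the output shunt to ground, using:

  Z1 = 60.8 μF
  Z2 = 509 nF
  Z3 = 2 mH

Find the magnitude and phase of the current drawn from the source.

Step 1 — Angular frequency: ω = 2π·f = 2π·1700 = 1.068e+04 rad/s.
Step 2 — Component impedances:
  Z1: Z = 1/(jωC) = -j/(ω·C) = 0 - j1.54 Ω
  Z2: Z = 1/(jωC) = -j/(ω·C) = 0 - j183.9 Ω
  Z3: Z = jωL = j·1.068e+04·0.002 = 0 + j21.36 Ω
Step 3 — With open output, the series arm Z2 and the output shunt Z3 appear in series to ground: Z2 + Z3 = 0 - j162.6 Ω.
Step 4 — Parallel with input shunt Z1: Z_in = Z1 || (Z2 + Z3) = 0 - j1.525 Ω = 1.525∠-90.0° Ω.
Step 5 — Source phasor: V = 21.6∠90.0° V = 0 + j21.6 V.
Step 6 — Ohm's law: I = V / Z_total = (0 + j21.6) / (0 - j1.525) = -14.16 A.
Step 7 — Convert to polar: |I| = 14.16 A, ∠I = 180.0°.

I = 14.16∠180.0° A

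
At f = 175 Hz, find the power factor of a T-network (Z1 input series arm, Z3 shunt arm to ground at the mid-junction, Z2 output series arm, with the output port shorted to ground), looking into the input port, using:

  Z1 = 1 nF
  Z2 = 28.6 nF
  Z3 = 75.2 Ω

Step 1 — Angular frequency: ω = 2π·f = 2π·175 = 1100 rad/s.
Step 2 — Component impedances:
  Z1: Z = 1/(jωC) = -j/(ω·C) = 0 - j9.095e+05 Ω
  Z2: Z = 1/(jωC) = -j/(ω·C) = 0 - j3.18e+04 Ω
  Z3: Z = R = 75.2 Ω
Step 3 — With the output port shorted to ground, the output series arm Z2 runs from the junction to ground; the shunt arm Z3 also runs from the junction to ground. They appear in parallel: Z3 || Z2 = 75.2 - j0.1778 Ω.
Step 4 — Series with input arm Z1: Z_in = Z1 + (Z3 || Z2) = 75.2 - j9.095e+05 Ω = 9.095e+05∠-90.0° Ω.
Step 5 — Power factor: PF = cos(φ) = Re(Z)/|Z| = 75.2/9.0946e+05 = 8.269e-05.
Step 6 — Type: Im(Z) = -9.095e+05 ⇒ leading (phase φ = -90.0°).

PF = 8.269e-05 (leading, φ = -90.0°)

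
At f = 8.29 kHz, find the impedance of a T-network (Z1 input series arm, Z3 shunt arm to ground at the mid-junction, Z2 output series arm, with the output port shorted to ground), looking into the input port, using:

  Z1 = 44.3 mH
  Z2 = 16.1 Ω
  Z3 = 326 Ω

Step 1 — Angular frequency: ω = 2π·f = 2π·8290 = 5.209e+04 rad/s.
Step 2 — Component impedances:
  Z1: Z = jωL = j·5.209e+04·0.0443 = 0 + j2307 Ω
  Z2: Z = R = 16.1 Ω
  Z3: Z = R = 326 Ω
Step 3 — With the output port shorted to ground, the output series arm Z2 runs from the junction to ground; the shunt arm Z3 also runs from the junction to ground. They appear in parallel: Z3 || Z2 = 15.34 Ω.
Step 4 — Series with input arm Z1: Z_in = Z1 + (Z3 || Z2) = 15.34 + j2307 Ω = 2308∠89.6° Ω.

Z = 15.34 + j2307 Ω = 2308∠89.6° Ω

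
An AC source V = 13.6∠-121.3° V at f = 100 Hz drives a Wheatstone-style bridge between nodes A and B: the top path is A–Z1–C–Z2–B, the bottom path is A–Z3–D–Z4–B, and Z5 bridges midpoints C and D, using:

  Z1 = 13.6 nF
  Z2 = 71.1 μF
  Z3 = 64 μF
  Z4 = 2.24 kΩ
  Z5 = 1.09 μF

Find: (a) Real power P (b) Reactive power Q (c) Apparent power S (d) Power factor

Step 1 — Angular frequency: ω = 2π·f = 2π·100 = 628.3 rad/s.
Step 2 — Component impedances:
  Z1: Z = 1/(jωC) = -j/(ω·C) = 0 - j1.17e+05 Ω
  Z2: Z = 1/(jωC) = -j/(ω·C) = 0 - j22.38 Ω
  Z3: Z = 1/(jωC) = -j/(ω·C) = 0 - j24.87 Ω
  Z4: Z = R = 2240 Ω
  Z5: Z = 1/(jωC) = -j/(ω·C) = 0 - j1460 Ω
Step 3 — Bridge requires nodal analysis (the Z5 bridge couples midpoints C and D, so the two paths cannot be reduced to a simple series/parallel combination). Setting node B to ground and injecting 1 A at node A, the 3-node admittance system at A, C, D solves to V_A = Z_AB = 670.5 - j1050 Ω = 1246∠-57.4° Ω.
Step 4 — Source phasor: V = 13.6∠-121.3° V = -7.065 - j11.62 V.
Step 5 — Current: I = V / Z = 0.00481 - j0.009797 A = 0.01091∠-63.9° A.
Step 6 — Complex power: S = V·I* = 0.07986 - j0.1251 VA.
Step 7 — Real power: P = Re(S) = 0.07986 W.
Step 8 — Reactive power: Q = Im(S) = -0.1251 VAR.
Step 9 — Apparent power: |S| = 0.1484 VA.
Step 10 — Power factor: PF = P/|S| = 0.5381 (leading).

(a) P = 0.07986 W  (b) Q = -0.1251 VAR  (c) S = 0.1484 VA  (d) PF = 0.5381 (leading)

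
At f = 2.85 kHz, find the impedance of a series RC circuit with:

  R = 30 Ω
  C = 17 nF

Step 1 — Angular frequency: ω = 2π·f = 2π·2850 = 1.791e+04 rad/s.
Step 2 — Component impedances:
  R: Z = R = 30 Ω
  C: Z = 1/(jωC) = -j/(ω·C) = 0 - j3285 Ω
Step 3 — Series combination: Z_total = R + C = 30 - j3285 Ω = 3285∠-89.5° Ω.

Z = 30 - j3285 Ω = 3285∠-89.5° Ω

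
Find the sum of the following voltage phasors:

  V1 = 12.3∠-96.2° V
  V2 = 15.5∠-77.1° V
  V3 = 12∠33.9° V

Step 1 — Convert each phasor to rectangular form:
  V1 = 12.3·(cos(-96.2°) + j·sin(-96.2°)) = -1.328 - j12.23 V
  V2 = 15.5·(cos(-77.1°) + j·sin(-77.1°)) = 3.46 - j15.11 V
  V3 = 12·(cos(33.9°) + j·sin(33.9°)) = 9.96 + j6.693 V
Step 2 — Sum components: V_total = 12.09 - j20.64 V.
Step 3 — Convert to polar: |V_total| = 23.92 V, ∠V_total = -59.6°.

V_total = 23.92∠-59.6° V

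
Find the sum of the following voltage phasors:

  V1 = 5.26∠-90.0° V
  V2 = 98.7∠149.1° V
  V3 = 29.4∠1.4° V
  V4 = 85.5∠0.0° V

Step 1 — Convert each phasor to rectangular form:
  V1 = 5.26·(cos(-90.0°) + j·sin(-90.0°)) = 0 - j5.26 V
  V2 = 98.7·(cos(149.1°) + j·sin(149.1°)) = -84.69 + j50.69 V
  V3 = 29.4·(cos(1.4°) + j·sin(1.4°)) = 29.39 + j0.7183 V
  V4 = 85.5·(cos(0.0°) + j·sin(0.0°)) = 85.5 V
Step 2 — Sum components: V_total = 30.2 + j46.14 V.
Step 3 — Convert to polar: |V_total| = 55.15 V, ∠V_total = 56.8°.

V_total = 55.15∠56.8° V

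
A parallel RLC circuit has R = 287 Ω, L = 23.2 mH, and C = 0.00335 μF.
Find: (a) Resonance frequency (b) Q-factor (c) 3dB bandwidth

Step 1 — Resonance: ω₀ = 1/√(LC) = 1/√(0.0232·3.35e-09) = 1.134e+05 rad/s.
Step 2 — f₀ = ω₀/(2π) = 1.805e+04 Hz.
Step 3 — Parallel Q: Q = R/(ω₀L) = 287/(1.134e+05·0.0232) = 0.1091.
Step 4 — Bandwidth: Δω = ω₀/Q = 1.04e+06 rad/s; BW = Δω/(2π) = 1.655e+05 Hz.

(a) f₀ = 1.805e+04 Hz  (b) Q = 0.1091  (c) BW = 1.655e+05 Hz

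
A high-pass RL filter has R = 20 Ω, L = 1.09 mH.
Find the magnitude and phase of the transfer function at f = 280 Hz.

Step 1 — Angular frequency: ω = 2π·280 = 1759 rad/s.
Step 2 — Transfer function: H(jω) = jωL/(R + jωL).
Step 3 — Numerator jωL = j·1.918; denominator R + jωL = 20 + j1.918.
Step 4 — H = 0.009109 + j0.09501.
Step 5 — Magnitude: |H| = 0.09544 (-20.4 dB); phase: φ = 84.5°.

|H| = 0.09544 (-20.4 dB), φ = 84.5°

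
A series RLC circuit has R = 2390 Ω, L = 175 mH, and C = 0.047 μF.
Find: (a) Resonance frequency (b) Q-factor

Step 1 — Resonance condition Im(Z)=0 gives ω₀ = 1/√(LC).
Step 2 — ω₀ = 1/√(0.175·4.7e-08) = 1.103e+04 rad/s.
Step 3 — f₀ = ω₀/(2π) = 1755 Hz.
Step 4 — Series Q: Q = ω₀L/R = 1.103e+04·0.175/2390 = 0.8074.

(a) f₀ = 1755 Hz  (b) Q = 0.8074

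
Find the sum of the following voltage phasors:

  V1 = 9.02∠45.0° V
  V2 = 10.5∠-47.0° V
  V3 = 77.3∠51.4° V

Step 1 — Convert each phasor to rectangular form:
  V1 = 9.02·(cos(45.0°) + j·sin(45.0°)) = 6.378 + j6.378 V
  V2 = 10.5·(cos(-47.0°) + j·sin(-47.0°)) = 7.161 - j7.679 V
  V3 = 77.3·(cos(51.4°) + j·sin(51.4°)) = 48.23 + j60.41 V
Step 2 — Sum components: V_total = 61.76 + j59.11 V.
Step 3 — Convert to polar: |V_total| = 85.49 V, ∠V_total = 43.7°.

V_total = 85.49∠43.7° V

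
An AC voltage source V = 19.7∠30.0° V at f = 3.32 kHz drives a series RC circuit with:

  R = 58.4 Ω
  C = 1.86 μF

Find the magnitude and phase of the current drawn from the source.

Step 1 — Angular frequency: ω = 2π·f = 2π·3320 = 2.086e+04 rad/s.
Step 2 — Component impedances:
  R: Z = R = 58.4 Ω
  C: Z = 1/(jωC) = -j/(ω·C) = 0 - j25.77 Ω
Step 3 — Series combination: Z_total = R + C = 58.4 - j25.77 Ω = 63.83∠-23.8° Ω.
Step 4 — Source phasor: V = 19.7∠30.0° V = 17.06 + j9.85 V.
Step 5 — Ohm's law: I = V / Z_total = (17.06 + j9.85) / (58.4 - j25.77) = 0.1822 + j0.2491 A.
Step 6 — Convert to polar: |I| = 0.3086 A, ∠I = 53.8°.

I = 0.3086∠53.8° A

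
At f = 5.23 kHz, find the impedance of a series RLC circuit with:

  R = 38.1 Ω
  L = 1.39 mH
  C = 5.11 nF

Step 1 — Angular frequency: ω = 2π·f = 2π·5230 = 3.286e+04 rad/s.
Step 2 — Component impedances:
  R: Z = R = 38.1 Ω
  L: Z = jωL = j·3.286e+04·0.00139 = 0 + j45.68 Ω
  C: Z = 1/(jωC) = -j/(ω·C) = 0 - j5955 Ω
Step 3 — Series combination: Z_total = R + L + C = 38.1 - j5910 Ω = 5910∠-89.6° Ω.

Z = 38.1 - j5910 Ω = 5910∠-89.6° Ω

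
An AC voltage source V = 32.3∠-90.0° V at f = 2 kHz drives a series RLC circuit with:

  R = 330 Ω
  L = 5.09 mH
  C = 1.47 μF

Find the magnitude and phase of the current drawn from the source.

Step 1 — Angular frequency: ω = 2π·f = 2π·2000 = 1.257e+04 rad/s.
Step 2 — Component impedances:
  R: Z = R = 330 Ω
  L: Z = jωL = j·1.257e+04·0.00509 = 0 + j63.96 Ω
  C: Z = 1/(jωC) = -j/(ω·C) = 0 - j54.13 Ω
Step 3 — Series combination: Z_total = R + L + C = 330 + j9.828 Ω = 330.1∠1.7° Ω.
Step 4 — Source phasor: V = 32.3∠-90.0° V = 0 - j32.3 V.
Step 5 — Ohm's law: I = V / Z_total = (0 - j32.3) / (330 + j9.828) = -0.002913 - j0.09779 A.
Step 6 — Convert to polar: |I| = 0.09784 A, ∠I = -91.7°.

I = 0.09784∠-91.7° A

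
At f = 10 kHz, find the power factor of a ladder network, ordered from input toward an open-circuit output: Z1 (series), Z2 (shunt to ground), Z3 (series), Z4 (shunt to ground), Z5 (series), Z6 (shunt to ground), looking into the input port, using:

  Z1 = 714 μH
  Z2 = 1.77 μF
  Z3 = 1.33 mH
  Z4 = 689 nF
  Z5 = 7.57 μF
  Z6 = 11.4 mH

Step 1 — Angular frequency: ω = 2π·f = 2π·1e+04 = 6.283e+04 rad/s.
Step 2 — Component impedances:
  Z1: Z = jωL = j·6.283e+04·0.000714 = 0 + j44.86 Ω
  Z2: Z = 1/(jωC) = -j/(ω·C) = 0 - j8.992 Ω
  Z3: Z = jωL = j·6.283e+04·0.00133 = 0 + j83.57 Ω
  Z4: Z = 1/(jωC) = -j/(ω·C) = 0 - j23.1 Ω
  Z5: Z = 1/(jωC) = -j/(ω·C) = 0 - j2.102 Ω
  Z6: Z = jωL = j·6.283e+04·0.0114 = 0 + j716.3 Ω
Step 3 — Ladder network (open output): work backward from the far end, alternating series and parallel combinations. Z_in = 0 + j34.28 Ω = 34.28∠90.0° Ω.
Step 4 — Power factor: PF = cos(φ) = Re(Z)/|Z| = 0/34.28 = 0.
Step 5 — Type: Im(Z) = 34.28 ⇒ lagging (phase φ = 90.0°).

PF = 0 (lagging, φ = 90.0°)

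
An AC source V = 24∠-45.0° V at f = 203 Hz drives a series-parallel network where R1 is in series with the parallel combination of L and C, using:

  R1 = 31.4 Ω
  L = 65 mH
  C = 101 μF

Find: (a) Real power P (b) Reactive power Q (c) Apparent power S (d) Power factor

Step 1 — Angular frequency: ω = 2π·f = 2π·203 = 1275 rad/s.
Step 2 — Component impedances:
  R1: Z = R = 31.4 Ω
  L: Z = jωL = j·1275·0.065 = 0 + j82.91 Ω
  C: Z = 1/(jωC) = -j/(ω·C) = 0 - j7.763 Ω
Step 3 — Parallel branch: L || C = 1/(1/L + 1/C) = 0 - j8.564 Ω.
Step 4 — Series with R1: Z_total = R1 + (L || C) = 31.4 - j8.564 Ω = 32.55∠-15.3° Ω.
Step 5 — Source phasor: V = 24∠-45.0° V = 16.97 - j16.97 V.
Step 6 — Current: I = V / Z = 0.6402 - j0.3658 A = 0.7374∠-29.7° A.
Step 7 — Complex power: S = V·I* = 17.07 - j4.657 VA.
Step 8 — Real power: P = Re(S) = 17.07 W.
Step 9 — Reactive power: Q = Im(S) = -4.657 VAR.
Step 10 — Apparent power: |S| = 17.7 VA.
Step 11 — Power factor: PF = P/|S| = 0.9648 (leading).

(a) P = 17.07 W  (b) Q = -4.657 VAR  (c) S = 17.7 VA  (d) PF = 0.9648 (leading)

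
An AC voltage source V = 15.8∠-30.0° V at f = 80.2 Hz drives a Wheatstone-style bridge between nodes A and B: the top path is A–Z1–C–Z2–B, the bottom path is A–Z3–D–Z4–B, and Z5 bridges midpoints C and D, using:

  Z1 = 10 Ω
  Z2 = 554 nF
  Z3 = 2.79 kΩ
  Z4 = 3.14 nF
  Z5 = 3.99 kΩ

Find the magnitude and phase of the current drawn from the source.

Step 1 — Angular frequency: ω = 2π·f = 2π·80.2 = 503.9 rad/s.
Step 2 — Component impedances:
  Z1: Z = R = 10 Ω
  Z2: Z = 1/(jωC) = -j/(ω·C) = 0 - j3582 Ω
  Z3: Z = R = 2790 Ω
  Z4: Z = 1/(jωC) = -j/(ω·C) = 0 - j6.32e+05 Ω
  Z5: Z = R = 3990 Ω
Step 3 — Bridge requires nodal analysis (the Z5 bridge couples midpoints C and D, so the two paths cannot be reduced to a simple series/parallel combination). Setting node B to ground and injecting 1 A at node A, the 3-node admittance system at A, C, D solves to V_A = Z_AB = 9.971 - j3562 Ω = 3562∠-89.8° Ω.
Step 4 — Source phasor: V = 15.8∠-30.0° V = 13.68 - j7.9 V.
Step 5 — Ohm's law: I = V / Z_total = (13.68 - j7.9) / (9.971 - j3562) = 0.002229 + j0.003835 A.
Step 6 — Convert to polar: |I| = 0.004436 A, ∠I = 59.8°.

I = 0.004436∠59.8° A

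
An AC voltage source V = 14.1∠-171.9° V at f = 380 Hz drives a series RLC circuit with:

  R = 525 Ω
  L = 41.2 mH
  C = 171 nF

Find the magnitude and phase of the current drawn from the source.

Step 1 — Angular frequency: ω = 2π·f = 2π·380 = 2388 rad/s.
Step 2 — Component impedances:
  R: Z = R = 525 Ω
  L: Z = jωL = j·2388·0.0412 = 0 + j98.37 Ω
  C: Z = 1/(jωC) = -j/(ω·C) = 0 - j2449 Ω
Step 3 — Series combination: Z_total = R + L + C = 525 - j2351 Ω = 2409∠-77.4° Ω.
Step 4 — Source phasor: V = 14.1∠-171.9° V = -13.96 - j1.987 V.
Step 5 — Ohm's law: I = V / Z_total = (-13.96 - j1.987) / (525 - j2351) = -0.0004581 - j0.005836 A.
Step 6 — Convert to polar: |I| = 0.005853 A, ∠I = -94.5°.

I = 0.005853∠-94.5° A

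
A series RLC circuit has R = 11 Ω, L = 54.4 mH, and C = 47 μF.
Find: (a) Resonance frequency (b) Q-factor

Step 1 — Resonance condition Im(Z)=0 gives ω₀ = 1/√(LC).
Step 2 — ω₀ = 1/√(0.0544·4.7e-05) = 625.4 rad/s.
Step 3 — f₀ = ω₀/(2π) = 99.53 Hz.
Step 4 — Series Q: Q = ω₀L/R = 625.4·0.0544/11 = 3.093.

(a) f₀ = 99.53 Hz  (b) Q = 3.093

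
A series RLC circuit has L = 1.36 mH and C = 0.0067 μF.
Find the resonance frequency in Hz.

Step 1 — Resonance condition Im(Z)=0 gives ω₀ = 1/√(LC).
Step 2 — ω₀ = 1/√(0.00136·6.7e-09) = 3.313e+05 rad/s.
Step 3 — f₀ = ω₀/(2π) = 5.272e+04 Hz.

f₀ = 5.272e+04 Hz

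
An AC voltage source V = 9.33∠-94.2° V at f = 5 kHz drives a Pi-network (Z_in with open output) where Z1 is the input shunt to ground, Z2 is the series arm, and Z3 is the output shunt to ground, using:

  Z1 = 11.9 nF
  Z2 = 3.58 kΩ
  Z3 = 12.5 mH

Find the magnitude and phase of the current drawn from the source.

Step 1 — Angular frequency: ω = 2π·f = 2π·5000 = 3.142e+04 rad/s.
Step 2 — Component impedances:
  Z1: Z = 1/(jωC) = -j/(ω·C) = 0 - j2675 Ω
  Z2: Z = R = 3580 Ω
  Z3: Z = jωL = j·3.142e+04·0.0125 = 0 + j392.7 Ω
Step 3 — With open output, the series arm Z2 and the output shunt Z3 appear in series to ground: Z2 + Z3 = 3580 + j392.7 Ω.
Step 4 — Parallel with input shunt Z1: Z_in = Z1 || (Z2 + Z3) = 1421 - j1769 Ω = 2269∠-51.2° Ω.
Step 5 — Source phasor: V = 9.33∠-94.2° V = -0.6833 - j9.305 V.
Step 6 — Ohm's law: I = V / Z_total = (-0.6833 - j9.305) / (1421 - j1769) = 0.003008 - j0.002803 A.
Step 7 — Convert to polar: |I| = 0.004112 A, ∠I = -43.0°.

I = 0.004112∠-43.0° A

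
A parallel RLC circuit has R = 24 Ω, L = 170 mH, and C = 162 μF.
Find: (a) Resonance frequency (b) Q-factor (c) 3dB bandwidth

Step 1 — Resonance: ω₀ = 1/√(LC) = 1/√(0.17·0.000162) = 190.6 rad/s.
Step 2 — f₀ = ω₀/(2π) = 30.33 Hz.
Step 3 — Parallel Q: Q = R/(ω₀L) = 24/(190.6·0.17) = 0.7409.
Step 4 — Bandwidth: Δω = ω₀/Q = 257.2 rad/s; BW = Δω/(2π) = 40.93 Hz.

(a) f₀ = 30.33 Hz  (b) Q = 0.7409  (c) BW = 40.93 Hz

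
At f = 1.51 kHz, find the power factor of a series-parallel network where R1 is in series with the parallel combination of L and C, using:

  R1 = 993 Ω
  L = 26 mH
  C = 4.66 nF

Step 1 — Angular frequency: ω = 2π·f = 2π·1510 = 9488 rad/s.
Step 2 — Component impedances:
  R1: Z = R = 993 Ω
  L: Z = jωL = j·9488·0.026 = 0 + j246.7 Ω
  C: Z = 1/(jωC) = -j/(ω·C) = 0 - j2.262e+04 Ω
Step 3 — Parallel branch: L || C = 1/(1/L + 1/C) = 0 + j249.4 Ω.
Step 4 — Series with R1: Z_total = R1 + (L || C) = 993 + j249.4 Ω = 1024∠14.1° Ω.
Step 5 — Power factor: PF = cos(φ) = Re(Z)/|Z| = 993/1023.8 = 0.9699.
Step 6 — Type: Im(Z) = 249.4 ⇒ lagging (phase φ = 14.1°).

PF = 0.9699 (lagging, φ = 14.1°)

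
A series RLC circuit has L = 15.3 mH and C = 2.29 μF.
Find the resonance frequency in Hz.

Step 1 — Resonance condition Im(Z)=0 gives ω₀ = 1/√(LC).
Step 2 — ω₀ = 1/√(0.0153·2.29e-06) = 5342 rad/s.
Step 3 — f₀ = ω₀/(2π) = 850.3 Hz.

f₀ = 850.3 Hz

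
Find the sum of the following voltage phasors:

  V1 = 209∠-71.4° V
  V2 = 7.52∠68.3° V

Step 1 — Convert each phasor to rectangular form:
  V1 = 209·(cos(-71.4°) + j·sin(-71.4°)) = 66.66 - j198.1 V
  V2 = 7.52·(cos(68.3°) + j·sin(68.3°)) = 2.78 + j6.987 V
Step 2 — Sum components: V_total = 69.44 - j191.1 V.
Step 3 — Convert to polar: |V_total| = 203.3 V, ∠V_total = -70.0°.

V_total = 203.3∠-70.0° V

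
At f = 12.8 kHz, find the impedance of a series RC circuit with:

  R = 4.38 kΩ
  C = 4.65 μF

Step 1 — Angular frequency: ω = 2π·f = 2π·1.28e+04 = 8.042e+04 rad/s.
Step 2 — Component impedances:
  R: Z = R = 4380 Ω
  C: Z = 1/(jωC) = -j/(ω·C) = 0 - j2.674 Ω
Step 3 — Series combination: Z_total = R + C = 4380 - j2.674 Ω = 4380∠-0.0° Ω.

Z = 4380 - j2.674 Ω = 4380∠-0.0° Ω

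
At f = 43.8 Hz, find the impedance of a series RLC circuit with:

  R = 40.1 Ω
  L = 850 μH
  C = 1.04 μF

Step 1 — Angular frequency: ω = 2π·f = 2π·43.8 = 275.2 rad/s.
Step 2 — Component impedances:
  R: Z = R = 40.1 Ω
  L: Z = jωL = j·275.2·0.00085 = 0 + j0.2339 Ω
  C: Z = 1/(jωC) = -j/(ω·C) = 0 - j3494 Ω
Step 3 — Series combination: Z_total = R + L + C = 40.1 - j3494 Ω = 3494∠-89.3° Ω.

Z = 40.1 - j3494 Ω = 3494∠-89.3° Ω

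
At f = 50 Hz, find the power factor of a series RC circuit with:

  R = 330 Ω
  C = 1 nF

Step 1 — Angular frequency: ω = 2π·f = 2π·50 = 314.2 rad/s.
Step 2 — Component impedances:
  R: Z = R = 330 Ω
  C: Z = 1/(jωC) = -j/(ω·C) = 0 - j3.183e+06 Ω
Step 3 — Series combination: Z_total = R + C = 330 - j3.183e+06 Ω = 3.183e+06∠-90.0° Ω.
Step 4 — Power factor: PF = cos(φ) = Re(Z)/|Z| = 330/3.183e+06 = 0.0001037.
Step 5 — Type: Im(Z) = -3.183e+06 ⇒ leading (phase φ = -90.0°).

PF = 0.0001037 (leading, φ = -90.0°)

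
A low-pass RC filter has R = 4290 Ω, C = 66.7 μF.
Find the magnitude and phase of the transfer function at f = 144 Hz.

Step 1 — Angular frequency: ω = 2π·144 = 904.8 rad/s.
Step 2 — Transfer function: H(jω) = 1/(1 + jωRC).
Step 3 — Denominator: 1 + jωRC = 1 + j·904.8·4290·6.67e-05 = 1 + j258.9.
Step 4 — H = 1.492e-05 - j0.003862.
Step 5 — Magnitude: |H| = 0.003863 (-48.3 dB); phase: φ = -89.8°.

|H| = 0.003863 (-48.3 dB), φ = -89.8°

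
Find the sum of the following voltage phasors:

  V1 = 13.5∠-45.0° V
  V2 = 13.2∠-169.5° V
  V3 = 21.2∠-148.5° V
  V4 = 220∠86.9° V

Step 1 — Convert each phasor to rectangular form:
  V1 = 13.5·(cos(-45.0°) + j·sin(-45.0°)) = 9.546 - j9.546 V
  V2 = 13.2·(cos(-169.5°) + j·sin(-169.5°)) = -12.98 - j2.406 V
  V3 = 21.2·(cos(-148.5°) + j·sin(-148.5°)) = -18.08 - j11.08 V
  V4 = 220·(cos(86.9°) + j·sin(86.9°)) = 11.9 + j219.7 V
Step 2 — Sum components: V_total = -9.612 + j196.6 V.
Step 3 — Convert to polar: |V_total| = 196.9 V, ∠V_total = 92.8°.

V_total = 196.9∠92.8° V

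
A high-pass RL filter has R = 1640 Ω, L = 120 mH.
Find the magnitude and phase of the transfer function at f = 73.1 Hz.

Step 1 — Angular frequency: ω = 2π·73.1 = 459.3 rad/s.
Step 2 — Transfer function: H(jω) = jωL/(R + jωL).
Step 3 — Numerator jωL = j·55.12; denominator R + jωL = 1640 + j55.12.
Step 4 — H = 0.001128 + j0.03357.
Step 5 — Magnitude: |H| = 0.03359 (-29.5 dB); phase: φ = 88.1°.

|H| = 0.03359 (-29.5 dB), φ = 88.1°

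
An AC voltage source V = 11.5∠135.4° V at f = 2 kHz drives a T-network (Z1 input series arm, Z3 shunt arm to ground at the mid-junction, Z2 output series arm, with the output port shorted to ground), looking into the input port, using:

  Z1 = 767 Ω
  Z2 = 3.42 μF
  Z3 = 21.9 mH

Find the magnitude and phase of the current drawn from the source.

Step 1 — Angular frequency: ω = 2π·f = 2π·2000 = 1.257e+04 rad/s.
Step 2 — Component impedances:
  Z1: Z = R = 767 Ω
  Z2: Z = 1/(jωC) = -j/(ω·C) = 0 - j23.27 Ω
  Z3: Z = jωL = j·1.257e+04·0.0219 = 0 + j275.2 Ω
Step 3 — With the output port shorted to ground, the output series arm Z2 runs from the junction to ground; the shunt arm Z3 also runs from the junction to ground. They appear in parallel: Z3 || Z2 = 0 - j25.42 Ω.
Step 4 — Series with input arm Z1: Z_in = Z1 + (Z3 || Z2) = 767 - j25.42 Ω = 767.4∠-1.9° Ω.
Step 5 — Source phasor: V = 11.5∠135.4° V = -8.188 + j8.075 V.
Step 6 — Ohm's law: I = V / Z_total = (-8.188 + j8.075) / (767 - j25.42) = -0.01101 + j0.01016 A.
Step 7 — Convert to polar: |I| = 0.01499 A, ∠I = 137.3°.

I = 0.01499∠137.3° A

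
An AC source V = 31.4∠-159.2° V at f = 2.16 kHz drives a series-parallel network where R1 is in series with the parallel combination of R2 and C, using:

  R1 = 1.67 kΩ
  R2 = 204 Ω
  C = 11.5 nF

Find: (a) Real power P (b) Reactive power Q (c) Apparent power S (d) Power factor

Step 1 — Angular frequency: ω = 2π·f = 2π·2160 = 1.357e+04 rad/s.
Step 2 — Component impedances:
  R1: Z = R = 1670 Ω
  R2: Z = R = 204 Ω
  C: Z = 1/(jωC) = -j/(ω·C) = 0 - j6407 Ω
Step 3 — Parallel branch: R2 || C = 1/(1/R2 + 1/C) = 203.8 - j6.489 Ω.
Step 4 — Series with R1: Z_total = R1 + (R2 || C) = 1874 - j6.489 Ω = 1874∠-0.2° Ω.
Step 5 — Source phasor: V = 31.4∠-159.2° V = -29.35 - j11.15 V.
Step 6 — Current: I = V / Z = -0.01564 - j0.006005 A = 0.01676∠-159.0° A.
Step 7 — Complex power: S = V·I* = 0.5262 - j0.001822 VA.
Step 8 — Real power: P = Re(S) = 0.5262 W.
Step 9 — Reactive power: Q = Im(S) = -0.001822 VAR.
Step 10 — Apparent power: |S| = 0.5262 VA.
Step 11 — Power factor: PF = P/|S| = 1 (leading).

(a) P = 0.5262 W  (b) Q = -0.001822 VAR  (c) S = 0.5262 VA  (d) PF = 1 (leading)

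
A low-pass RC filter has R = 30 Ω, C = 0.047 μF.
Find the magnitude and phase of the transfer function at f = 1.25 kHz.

Step 1 — Angular frequency: ω = 2π·1250 = 7854 rad/s.
Step 2 — Transfer function: H(jω) = 1/(1 + jωRC).
Step 3 — Denominator: 1 + jωRC = 1 + j·7854·30·4.7e-08 = 1 + j0.01107.
Step 4 — H = 0.9999 - j0.01107.
Step 5 — Magnitude: |H| = 0.9999 (-0.0 dB); phase: φ = -0.6°.

|H| = 0.9999 (-0.0 dB), φ = -0.6°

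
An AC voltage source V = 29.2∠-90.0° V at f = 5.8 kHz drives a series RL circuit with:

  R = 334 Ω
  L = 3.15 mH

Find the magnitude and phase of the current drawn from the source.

Step 1 — Angular frequency: ω = 2π·f = 2π·5800 = 3.644e+04 rad/s.
Step 2 — Component impedances:
  R: Z = R = 334 Ω
  L: Z = jωL = j·3.644e+04·0.00315 = 0 + j114.8 Ω
Step 3 — Series combination: Z_total = R + L = 334 + j114.8 Ω = 353.2∠19.0° Ω.
Step 4 — Source phasor: V = 29.2∠-90.0° V = 0 - j29.2 V.
Step 5 — Ohm's law: I = V / Z_total = (0 - j29.2) / (334 + j114.8) = -0.02687 - j0.07819 A.
Step 6 — Convert to polar: |I| = 0.08268 A, ∠I = -109.0°.

I = 0.08268∠-109.0° A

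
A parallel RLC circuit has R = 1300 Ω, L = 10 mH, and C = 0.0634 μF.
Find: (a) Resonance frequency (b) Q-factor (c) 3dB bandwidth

Step 1 — Resonance: ω₀ = 1/√(LC) = 1/√(0.01·6.34e-08) = 3.972e+04 rad/s.
Step 2 — f₀ = ω₀/(2π) = 6321 Hz.
Step 3 — Parallel Q: Q = R/(ω₀L) = 1300/(3.972e+04·0.01) = 3.273.
Step 4 — Bandwidth: Δω = ω₀/Q = 1.213e+04 rad/s; BW = Δω/(2π) = 1931 Hz.

(a) f₀ = 6321 Hz  (b) Q = 3.273  (c) BW = 1931 Hz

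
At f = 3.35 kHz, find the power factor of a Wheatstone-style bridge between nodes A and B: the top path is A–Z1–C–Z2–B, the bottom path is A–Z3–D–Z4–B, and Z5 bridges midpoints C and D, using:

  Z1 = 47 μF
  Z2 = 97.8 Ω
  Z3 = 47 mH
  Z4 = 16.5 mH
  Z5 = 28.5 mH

Step 1 — Angular frequency: ω = 2π·f = 2π·3350 = 2.105e+04 rad/s.
Step 2 — Component impedances:
  Z1: Z = 1/(jωC) = -j/(ω·C) = 0 - j1.011 Ω
  Z2: Z = R = 97.8 Ω
  Z3: Z = jωL = j·2.105e+04·0.047 = 0 + j989.3 Ω
  Z4: Z = jωL = j·2.105e+04·0.0165 = 0 + j347.3 Ω
  Z5: Z = jωL = j·2.105e+04·0.0285 = 0 + j599.9 Ω
Step 3 — Bridge requires nodal analysis (the Z5 bridge couples midpoints C and D, so the two paths cannot be reduced to a simple series/parallel combination). Setting node B to ground and injecting 1 A at node A, the 3-node admittance system at A, C, D solves to V_A = Z_AB = 96.13 + j12.04 Ω = 96.88∠7.1° Ω.
Step 4 — Power factor: PF = cos(φ) = Re(Z)/|Z| = 96.13/96.88 = 0.9923.
Step 5 — Type: Im(Z) = 12.04 ⇒ lagging (phase φ = 7.1°).

PF = 0.9923 (lagging, φ = 7.1°)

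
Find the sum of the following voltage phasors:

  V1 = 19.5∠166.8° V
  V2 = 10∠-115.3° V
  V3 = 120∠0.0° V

Step 1 — Convert each phasor to rectangular form:
  V1 = 19.5·(cos(166.8°) + j·sin(166.8°)) = -18.98 + j4.453 V
  V2 = 10·(cos(-115.3°) + j·sin(-115.3°)) = -4.274 - j9.041 V
  V3 = 120·(cos(0.0°) + j·sin(0.0°)) = 120 V
Step 2 — Sum components: V_total = 96.74 - j4.588 V.
Step 3 — Convert to polar: |V_total| = 96.85 V, ∠V_total = -2.7°.

V_total = 96.85∠-2.7° V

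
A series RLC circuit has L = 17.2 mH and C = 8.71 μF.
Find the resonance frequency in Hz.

Step 1 — Resonance condition Im(Z)=0 gives ω₀ = 1/√(LC).
Step 2 — ω₀ = 1/√(0.0172·8.71e-06) = 2584 rad/s.
Step 3 — f₀ = ω₀/(2π) = 411.2 Hz.

f₀ = 411.2 Hz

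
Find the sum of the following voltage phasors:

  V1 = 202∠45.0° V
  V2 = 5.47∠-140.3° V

Step 1 — Convert each phasor to rectangular form:
  V1 = 202·(cos(45.0°) + j·sin(45.0°)) = 142.8 + j142.8 V
  V2 = 5.47·(cos(-140.3°) + j·sin(-140.3°)) = -4.209 - j3.494 V
Step 2 — Sum components: V_total = 138.6 + j139.3 V.
Step 3 — Convert to polar: |V_total| = 196.6 V, ∠V_total = 45.1°.

V_total = 196.6∠45.1° V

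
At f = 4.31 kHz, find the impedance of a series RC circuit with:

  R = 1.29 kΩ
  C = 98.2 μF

Step 1 — Angular frequency: ω = 2π·f = 2π·4310 = 2.708e+04 rad/s.
Step 2 — Component impedances:
  R: Z = R = 1290 Ω
  C: Z = 1/(jωC) = -j/(ω·C) = 0 - j0.376 Ω
Step 3 — Series combination: Z_total = R + C = 1290 - j0.376 Ω = 1290∠-0.0° Ω.

Z = 1290 - j0.376 Ω = 1290∠-0.0° Ω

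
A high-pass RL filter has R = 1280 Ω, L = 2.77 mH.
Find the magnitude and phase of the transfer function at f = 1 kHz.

Step 1 — Angular frequency: ω = 2π·1000 = 6283 rad/s.
Step 2 — Transfer function: H(jω) = jωL/(R + jωL).
Step 3 — Numerator jωL = j·17.4; denominator R + jωL = 1280 + j17.4.
Step 4 — H = 0.0001848 + j0.01359.
Step 5 — Magnitude: |H| = 0.0136 (-37.3 dB); phase: φ = 89.2°.

|H| = 0.0136 (-37.3 dB), φ = 89.2°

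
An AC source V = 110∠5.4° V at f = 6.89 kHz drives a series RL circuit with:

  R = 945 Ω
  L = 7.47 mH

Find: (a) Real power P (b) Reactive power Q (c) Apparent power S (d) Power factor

Step 1 — Angular frequency: ω = 2π·f = 2π·6890 = 4.329e+04 rad/s.
Step 2 — Component impedances:
  R: Z = R = 945 Ω
  L: Z = jωL = j·4.329e+04·0.00747 = 0 + j323.4 Ω
Step 3 — Series combination: Z_total = R + L = 945 + j323.4 Ω = 998.8∠18.9° Ω.
Step 4 — Source phasor: V = 110∠5.4° V = 109.5 + j10.35 V.
Step 5 — Current: I = V / Z = 0.1071 - j0.02569 A = 0.1101∠-13.5° A.
Step 6 — Complex power: S = V·I* = 11.46 + j3.922 VA.
Step 7 — Real power: P = Re(S) = 11.46 W.
Step 8 — Reactive power: Q = Im(S) = 3.922 VAR.
Step 9 — Apparent power: |S| = 12.11 VA.
Step 10 — Power factor: PF = P/|S| = 0.9461 (lagging).

(a) P = 11.46 W  (b) Q = 3.922 VAR  (c) S = 12.11 VA  (d) PF = 0.9461 (lagging)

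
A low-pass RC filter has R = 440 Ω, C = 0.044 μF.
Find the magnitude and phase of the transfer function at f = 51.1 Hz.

Step 1 — Angular frequency: ω = 2π·51.1 = 321.1 rad/s.
Step 2 — Transfer function: H(jω) = 1/(1 + jωRC).
Step 3 — Denominator: 1 + jωRC = 1 + j·321.1·440·4.4e-08 = 1 + j0.006216.
Step 4 — H = 1 - j0.006216.
Step 5 — Magnitude: |H| = 1 (-0.0 dB); phase: φ = -0.4°.

|H| = 1 (-0.0 dB), φ = -0.4°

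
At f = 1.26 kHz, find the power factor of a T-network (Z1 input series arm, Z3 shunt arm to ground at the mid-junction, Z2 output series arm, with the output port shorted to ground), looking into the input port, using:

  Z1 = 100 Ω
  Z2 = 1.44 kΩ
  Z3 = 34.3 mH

Step 1 — Angular frequency: ω = 2π·f = 2π·1260 = 7917 rad/s.
Step 2 — Component impedances:
  Z1: Z = R = 100 Ω
  Z2: Z = R = 1440 Ω
  Z3: Z = jωL = j·7917·0.0343 = 0 + j271.5 Ω
Step 3 — With the output port shorted to ground, the output series arm Z2 runs from the junction to ground; the shunt arm Z3 also runs from the junction to ground. They appear in parallel: Z3 || Z2 = 49.45 + j262.2 Ω.
Step 4 — Series with input arm Z1: Z_in = Z1 + (Z3 || Z2) = 149.4 + j262.2 Ω = 301.8∠60.3° Ω.
Step 5 — Power factor: PF = cos(φ) = Re(Z)/|Z| = 149.45/301.82 = 0.4952.
Step 6 — Type: Im(Z) = 262.2 ⇒ lagging (phase φ = 60.3°).

PF = 0.4952 (lagging, φ = 60.3°)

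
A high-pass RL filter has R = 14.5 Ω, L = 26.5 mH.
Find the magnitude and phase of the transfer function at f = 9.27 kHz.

Step 1 — Angular frequency: ω = 2π·9270 = 5.825e+04 rad/s.
Step 2 — Transfer function: H(jω) = jωL/(R + jωL).
Step 3 — Numerator jωL = j·1543; denominator R + jωL = 14.5 + j1543.
Step 4 — H = 0.9999 + j0.009393.
Step 5 — Magnitude: |H| = 1 (-0.0 dB); phase: φ = 0.5°.

|H| = 1 (-0.0 dB), φ = 0.5°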